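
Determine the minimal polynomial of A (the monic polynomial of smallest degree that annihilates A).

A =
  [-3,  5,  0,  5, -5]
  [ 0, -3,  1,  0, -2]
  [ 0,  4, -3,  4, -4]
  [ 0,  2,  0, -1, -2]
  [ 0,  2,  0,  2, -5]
x^3 + 9*x^2 + 27*x + 27

The characteristic polynomial is χ_A(x) = (x + 3)^5, so the eigenvalues are known. The minimal polynomial is
  m_A(x) = Π_λ (x − λ)^{k_λ}
where k_λ is the size of the *largest* Jordan block for λ (equivalently, the smallest k with (A − λI)^k v = 0 for every generalised eigenvector v of λ).

  λ = -3: largest Jordan block has size 3, contributing (x + 3)^3

So m_A(x) = (x + 3)^3 = x^3 + 9*x^2 + 27*x + 27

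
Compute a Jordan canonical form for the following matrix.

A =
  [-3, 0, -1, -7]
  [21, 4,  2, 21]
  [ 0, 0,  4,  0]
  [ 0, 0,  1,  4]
J_1(-3) ⊕ J_2(4) ⊕ J_1(4)

The characteristic polynomial is
  det(x·I − A) = x^4 - 9*x^3 + 12*x^2 + 80*x - 192 = (x - 4)^3*(x + 3)

Eigenvalues and multiplicities (the geometric multiplicity of λ is n − rank(A − λI), which equals the number of Jordan blocks for λ):
  λ = -3: algebraic multiplicity = 1, geometric multiplicity = 1
  λ = 4: algebraic multiplicity = 3, geometric multiplicity = 2

Determining the block sizes for each eigenvalue:
  λ = -3: one block (gm = 1), so the single block has size am = 1 → block sizes [1]
  λ = 4: 2 blocks summing to 3 forces exactly one block of size 2 and the rest size 1 → block sizes [2, 1]

Assembling the blocks gives a Jordan form
J =
  [-3, 0, 0, 0]
  [ 0, 4, 1, 0]
  [ 0, 0, 4, 0]
  [ 0, 0, 0, 4]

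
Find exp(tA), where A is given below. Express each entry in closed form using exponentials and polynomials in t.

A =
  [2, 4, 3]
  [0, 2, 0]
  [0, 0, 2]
e^{tA} =
  [exp(2*t), 4*t*exp(2*t), 3*t*exp(2*t)]
  [0, exp(2*t), 0]
  [0, 0, exp(2*t)]

Strategy: write A = P · J · P⁻¹ where J is a Jordan canonical form, so e^{tA} = P · e^{tJ} · P⁻¹, and e^{tJ} can be computed block-by-block.

A has Jordan form
J =
  [2, 1, 0]
  [0, 2, 0]
  [0, 0, 2]
(up to reordering of blocks).

Per-block formulas:
  For a 2×2 Jordan block J_2(2): exp(t · J_2(2)) = e^(2t)·(I + t·N), where N is the 2×2 nilpotent shift.
  For a 1×1 block at λ = 2: exp(t · [2]) = [e^(2t)].

After assembling e^{tJ} and conjugating by P, we get:

e^{tA} =
  [exp(2*t), 4*t*exp(2*t), 3*t*exp(2*t)]
  [0, exp(2*t), 0]
  [0, 0, exp(2*t)]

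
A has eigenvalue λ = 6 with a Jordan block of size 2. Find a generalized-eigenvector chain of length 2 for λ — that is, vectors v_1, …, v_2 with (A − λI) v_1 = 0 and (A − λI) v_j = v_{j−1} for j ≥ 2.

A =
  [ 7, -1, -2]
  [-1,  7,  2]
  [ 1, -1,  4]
A Jordan chain for λ = 6 of length 2:
v_1 = (1, -1, 1)ᵀ
v_2 = (1, 0, 0)ᵀ

Let N = A − (6)·I. We want v_2 with N^2 v_2 = 0 but N^1 v_2 ≠ 0; then v_{j-1} := N · v_j for j = 2, …, 2.

Pick v_2 = (1, 0, 0)ᵀ.
Then v_1 = N · v_2 = (1, -1, 1)ᵀ.

Sanity check: (A − (6)·I) v_1 = (0, 0, 0)ᵀ = 0. ✓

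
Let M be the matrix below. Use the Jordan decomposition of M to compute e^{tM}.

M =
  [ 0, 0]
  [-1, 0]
e^{tM} =
  [1, 0]
  [-t, 1]

Strategy: write M = P · J · P⁻¹ where J is a Jordan canonical form, so e^{tM} = P · e^{tJ} · P⁻¹, and e^{tJ} can be computed block-by-block.

M has Jordan form
J =
  [0, 1]
  [0, 0]
(up to reordering of blocks).

Per-block formulas:
  For a 2×2 Jordan block J_2(0): exp(t · J_2(0)) = e^(0t)·(I + t·N), where N is the 2×2 nilpotent shift.

After assembling e^{tJ} and conjugating by P, we get:

e^{tM} =
  [1, 0]
  [-t, 1]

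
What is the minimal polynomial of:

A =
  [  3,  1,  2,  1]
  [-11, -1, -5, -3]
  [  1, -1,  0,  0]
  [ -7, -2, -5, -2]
x^4 - 2*x^2 + 1

The characteristic polynomial is χ_A(x) = (x - 1)^2*(x + 1)^2, so the eigenvalues are known. The minimal polynomial is
  m_A(x) = Π_λ (x − λ)^{k_λ}
where k_λ is the size of the *largest* Jordan block for λ (equivalently, the smallest k with (A − λI)^k v = 0 for every generalised eigenvector v of λ).

  λ = -1: largest Jordan block has size 2, contributing (x + 1)^2
  λ = 1: largest Jordan block has size 2, contributing (x − 1)^2

So m_A(x) = (x - 1)^2*(x + 1)^2 = x^4 - 2*x^2 + 1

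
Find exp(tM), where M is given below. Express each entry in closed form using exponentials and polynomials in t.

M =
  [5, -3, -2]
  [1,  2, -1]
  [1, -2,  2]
e^{tM} =
  [-t^2*exp(3*t)/2 + 2*t*exp(3*t) + exp(3*t), t^2*exp(3*t)/2 - 3*t*exp(3*t), t^2*exp(3*t)/2 - 2*t*exp(3*t)]
  [t*exp(3*t), -t*exp(3*t) + exp(3*t), -t*exp(3*t)]
  [-t^2*exp(3*t)/2 + t*exp(3*t), t^2*exp(3*t)/2 - 2*t*exp(3*t), t^2*exp(3*t)/2 - t*exp(3*t) + exp(3*t)]

Strategy: write M = P · J · P⁻¹ where J is a Jordan canonical form, so e^{tM} = P · e^{tJ} · P⁻¹, and e^{tJ} can be computed block-by-block.

M has Jordan form
J =
  [3, 1, 0]
  [0, 3, 1]
  [0, 0, 3]
(up to reordering of blocks).

Per-block formulas:
  For a 3×3 Jordan block J_3(3): exp(t · J_3(3)) = e^(3t)·(I + t·N + (t^2/2)·N^2), where N is the 3×3 nilpotent shift.

After assembling e^{tJ} and conjugating by P, we get:

e^{tM} =
  [-t^2*exp(3*t)/2 + 2*t*exp(3*t) + exp(3*t), t^2*exp(3*t)/2 - 3*t*exp(3*t), t^2*exp(3*t)/2 - 2*t*exp(3*t)]
  [t*exp(3*t), -t*exp(3*t) + exp(3*t), -t*exp(3*t)]
  [-t^2*exp(3*t)/2 + t*exp(3*t), t^2*exp(3*t)/2 - 2*t*exp(3*t), t^2*exp(3*t)/2 - t*exp(3*t) + exp(3*t)]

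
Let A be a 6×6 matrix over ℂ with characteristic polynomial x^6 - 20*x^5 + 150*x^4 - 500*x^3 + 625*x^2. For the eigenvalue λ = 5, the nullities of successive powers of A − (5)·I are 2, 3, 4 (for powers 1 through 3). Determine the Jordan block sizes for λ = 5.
Block sizes for λ = 5: [3, 1]

From the dimensions of kernels of powers, the number of Jordan blocks of size at least j is d_j − d_{j−1} where d_j = dim ker(N^j) (with d_0 = 0). Computing the differences gives [2, 1, 1].
The number of blocks of size exactly k is (#blocks of size ≥ k) − (#blocks of size ≥ k + 1), so the partition is: 1 block(s) of size 1, 1 block(s) of size 3.
In nonincreasing order the block sizes are [3, 1].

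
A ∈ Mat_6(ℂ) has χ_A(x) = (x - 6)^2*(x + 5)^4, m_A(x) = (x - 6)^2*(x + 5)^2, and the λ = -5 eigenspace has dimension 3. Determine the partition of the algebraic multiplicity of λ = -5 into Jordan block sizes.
Block sizes for λ = -5: [2, 1, 1]

Step 1 — from the characteristic polynomial, algebraic multiplicity of λ = -5 is 4. From dim ker(A − (-5)·I) = 3, there are exactly 3 Jordan blocks for λ = -5.
Step 2 — from the minimal polynomial, the factor (x + 5)^2 tells us the largest block for λ = -5 has size 2.
Step 3 — with total size 4, 3 blocks, and largest block 2, the block sizes (in nonincreasing order) are [2, 1, 1].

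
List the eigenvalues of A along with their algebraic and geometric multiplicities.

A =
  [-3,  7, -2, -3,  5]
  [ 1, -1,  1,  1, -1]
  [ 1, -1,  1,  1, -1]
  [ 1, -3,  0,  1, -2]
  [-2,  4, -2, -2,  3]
λ = 0: alg = 4, geom = 2; λ = 1: alg = 1, geom = 1

Step 1 — factor the characteristic polynomial to read off the algebraic multiplicities:
  χ_A(x) = x^4*(x - 1)

Step 2 — compute geometric multiplicities via the rank-nullity identity g(λ) = n − rank(A − λI):
  rank(A − (0)·I) = 3, so dim ker(A − (0)·I) = n − 3 = 2
  rank(A − (1)·I) = 4, so dim ker(A − (1)·I) = n − 4 = 1

Summary:
  λ = 0: algebraic multiplicity = 4, geometric multiplicity = 2
  λ = 1: algebraic multiplicity = 1, geometric multiplicity = 1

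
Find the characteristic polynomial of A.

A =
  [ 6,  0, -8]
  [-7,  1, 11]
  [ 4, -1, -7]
x^3

Expanding det(x·I − A) (e.g. by cofactor expansion or by noting that A is similar to its Jordan form J, which has the same characteristic polynomial as A) gives
  χ_A(x) = x^3
which factors as x^3. The eigenvalues (with algebraic multiplicities) are λ = 0 with multiplicity 3.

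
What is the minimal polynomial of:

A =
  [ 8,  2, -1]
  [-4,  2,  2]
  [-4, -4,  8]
x^2 - 12*x + 36

The characteristic polynomial is χ_A(x) = (x - 6)^3, so the eigenvalues are known. The minimal polynomial is
  m_A(x) = Π_λ (x − λ)^{k_λ}
where k_λ is the size of the *largest* Jordan block for λ (equivalently, the smallest k with (A − λI)^k v = 0 for every generalised eigenvector v of λ).

  λ = 6: largest Jordan block has size 2, contributing (x − 6)^2

So m_A(x) = (x - 6)^2 = x^2 - 12*x + 36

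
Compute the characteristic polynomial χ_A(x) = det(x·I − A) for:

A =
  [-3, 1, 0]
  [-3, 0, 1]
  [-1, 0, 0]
x^3 + 3*x^2 + 3*x + 1

Expanding det(x·I − A) (e.g. by cofactor expansion or by noting that A is similar to its Jordan form J, which has the same characteristic polynomial as A) gives
  χ_A(x) = x^3 + 3*x^2 + 3*x + 1
which factors as (x + 1)^3. The eigenvalues (with algebraic multiplicities) are λ = -1 with multiplicity 3.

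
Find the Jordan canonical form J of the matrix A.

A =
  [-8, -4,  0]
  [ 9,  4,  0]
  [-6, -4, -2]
J_2(-2) ⊕ J_1(-2)

The characteristic polynomial is
  det(x·I − A) = x^3 + 6*x^2 + 12*x + 8 = (x + 2)^3

Eigenvalues and multiplicities (the geometric multiplicity of λ is n − rank(A − λI), which equals the number of Jordan blocks for λ):
  λ = -2: algebraic multiplicity = 3, geometric multiplicity = 2

Determining the block sizes for each eigenvalue:
  λ = -2: 2 blocks summing to 3 forces exactly one block of size 2 and the rest size 1 → block sizes [2, 1]

Assembling the blocks gives a Jordan form
J =
  [-2,  1,  0]
  [ 0, -2,  0]
  [ 0,  0, -2]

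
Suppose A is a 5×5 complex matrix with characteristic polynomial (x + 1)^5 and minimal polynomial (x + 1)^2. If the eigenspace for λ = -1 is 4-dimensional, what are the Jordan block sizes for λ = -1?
Block sizes for λ = -1: [2, 1, 1, 1]

Step 1 — from the characteristic polynomial, algebraic multiplicity of λ = -1 is 5. From dim ker(A − (-1)·I) = 4, there are exactly 4 Jordan blocks for λ = -1.
Step 2 — from the minimal polynomial, the factor (x + 1)^2 tells us the largest block for λ = -1 has size 2.
Step 3 — with total size 5, 4 blocks, and largest block 2, the block sizes (in nonincreasing order) are [2, 1, 1, 1].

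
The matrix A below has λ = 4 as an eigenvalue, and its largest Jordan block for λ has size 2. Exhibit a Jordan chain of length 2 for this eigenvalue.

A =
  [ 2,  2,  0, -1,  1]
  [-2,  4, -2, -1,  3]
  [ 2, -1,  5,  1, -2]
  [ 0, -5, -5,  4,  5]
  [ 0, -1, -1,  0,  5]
A Jordan chain for λ = 4 of length 2:
v_1 = (-2, -2, 2, 0, 0)ᵀ
v_2 = (1, 0, 0, 0, 0)ᵀ

Let N = A − (4)·I. We want v_2 with N^2 v_2 = 0 but N^1 v_2 ≠ 0; then v_{j-1} := N · v_j for j = 2, …, 2.

Pick v_2 = (1, 0, 0, 0, 0)ᵀ.
Then v_1 = N · v_2 = (-2, -2, 2, 0, 0)ᵀ.

Sanity check: (A − (4)·I) v_1 = (0, 0, 0, 0, 0)ᵀ = 0. ✓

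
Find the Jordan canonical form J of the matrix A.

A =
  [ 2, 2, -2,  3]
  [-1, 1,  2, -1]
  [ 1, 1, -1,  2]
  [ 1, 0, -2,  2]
J_2(1) ⊕ J_2(1)

The characteristic polynomial is
  det(x·I − A) = x^4 - 4*x^3 + 6*x^2 - 4*x + 1 = (x - 1)^4

Eigenvalues and multiplicities (the geometric multiplicity of λ is n − rank(A − λI), which equals the number of Jordan blocks for λ):
  λ = 1: algebraic multiplicity = 4, geometric multiplicity = 2

Determining the block sizes for each eigenvalue:
  λ = 1: with am = 4 and gm = 2, the partition is not yet determined (e.g. several partitions of 4 into 2 parts exist). Let N = A − (1)·I. Computing rank(N^1) = 2, rank(N^2) = 0; the number of blocks of size ≥ j is rank(N^{j−1}) − rank(N^j), giving [2, 2]. So we have 2 block(s) of size 2 → block sizes [2, 2]

Assembling the blocks gives a Jordan form
J =
  [1, 1, 0, 0]
  [0, 1, 0, 0]
  [0, 0, 1, 1]
  [0, 0, 0, 1]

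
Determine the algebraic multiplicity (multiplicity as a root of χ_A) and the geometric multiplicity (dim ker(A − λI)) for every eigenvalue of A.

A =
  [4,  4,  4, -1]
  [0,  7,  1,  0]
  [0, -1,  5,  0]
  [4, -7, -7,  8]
λ = 6: alg = 4, geom = 2

Step 1 — factor the characteristic polynomial to read off the algebraic multiplicities:
  χ_A(x) = (x - 6)^4

Step 2 — compute geometric multiplicities via the rank-nullity identity g(λ) = n − rank(A − λI):
  rank(A − (6)·I) = 2, so dim ker(A − (6)·I) = n − 2 = 2

Summary:
  λ = 6: algebraic multiplicity = 4, geometric multiplicity = 2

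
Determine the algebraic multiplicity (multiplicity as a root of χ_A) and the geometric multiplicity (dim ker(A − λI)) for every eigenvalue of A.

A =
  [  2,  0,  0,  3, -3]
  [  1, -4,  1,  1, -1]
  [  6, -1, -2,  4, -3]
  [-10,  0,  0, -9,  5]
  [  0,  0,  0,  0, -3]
λ = -4: alg = 1, geom = 1; λ = -3: alg = 4, geom = 2

Step 1 — factor the characteristic polynomial to read off the algebraic multiplicities:
  χ_A(x) = (x + 3)^4*(x + 4)

Step 2 — compute geometric multiplicities via the rank-nullity identity g(λ) = n − rank(A − λI):
  rank(A − (-4)·I) = 4, so dim ker(A − (-4)·I) = n − 4 = 1
  rank(A − (-3)·I) = 3, so dim ker(A − (-3)·I) = n − 3 = 2

Summary:
  λ = -4: algebraic multiplicity = 1, geometric multiplicity = 1
  λ = -3: algebraic multiplicity = 4, geometric multiplicity = 2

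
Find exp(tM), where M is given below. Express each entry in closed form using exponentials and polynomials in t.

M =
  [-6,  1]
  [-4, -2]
e^{tM} =
  [-2*t*exp(-4*t) + exp(-4*t), t*exp(-4*t)]
  [-4*t*exp(-4*t), 2*t*exp(-4*t) + exp(-4*t)]

Strategy: write M = P · J · P⁻¹ where J is a Jordan canonical form, so e^{tM} = P · e^{tJ} · P⁻¹, and e^{tJ} can be computed block-by-block.

M has Jordan form
J =
  [-4,  1]
  [ 0, -4]
(up to reordering of blocks).

Per-block formulas:
  For a 2×2 Jordan block J_2(-4): exp(t · J_2(-4)) = e^(-4t)·(I + t·N), where N is the 2×2 nilpotent shift.

After assembling e^{tJ} and conjugating by P, we get:

e^{tM} =
  [-2*t*exp(-4*t) + exp(-4*t), t*exp(-4*t)]
  [-4*t*exp(-4*t), 2*t*exp(-4*t) + exp(-4*t)]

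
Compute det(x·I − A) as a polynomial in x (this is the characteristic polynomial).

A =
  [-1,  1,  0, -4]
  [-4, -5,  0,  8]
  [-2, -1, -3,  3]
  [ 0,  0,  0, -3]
x^4 + 12*x^3 + 54*x^2 + 108*x + 81

Expanding det(x·I − A) (e.g. by cofactor expansion or by noting that A is similar to its Jordan form J, which has the same characteristic polynomial as A) gives
  χ_A(x) = x^4 + 12*x^3 + 54*x^2 + 108*x + 81
which factors as (x + 3)^4. The eigenvalues (with algebraic multiplicities) are λ = -3 with multiplicity 4.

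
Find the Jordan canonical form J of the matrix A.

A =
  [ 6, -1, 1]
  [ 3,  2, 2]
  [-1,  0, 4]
J_3(4)

The characteristic polynomial is
  det(x·I − A) = x^3 - 12*x^2 + 48*x - 64 = (x - 4)^3

Eigenvalues and multiplicities (the geometric multiplicity of λ is n − rank(A − λI), which equals the number of Jordan blocks for λ):
  λ = 4: algebraic multiplicity = 3, geometric multiplicity = 1

Determining the block sizes for each eigenvalue:
  λ = 4: one block (gm = 1), so the single block has size am = 3 → block sizes [3]

Assembling the blocks gives a Jordan form
J =
  [4, 1, 0]
  [0, 4, 1]
  [0, 0, 4]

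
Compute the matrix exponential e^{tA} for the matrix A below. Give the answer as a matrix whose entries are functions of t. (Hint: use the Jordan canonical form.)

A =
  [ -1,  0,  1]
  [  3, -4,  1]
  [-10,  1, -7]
e^{tA} =
  [-t^2*exp(-4*t)/2 + 3*t*exp(-4*t) + exp(-4*t), t^2*exp(-4*t)/2, t*exp(-4*t)]
  [-t^2*exp(-4*t)/2 + 3*t*exp(-4*t), t^2*exp(-4*t)/2 + exp(-4*t), t*exp(-4*t)]
  [3*t^2*exp(-4*t)/2 - 10*t*exp(-4*t), -3*t^2*exp(-4*t)/2 + t*exp(-4*t), -3*t*exp(-4*t) + exp(-4*t)]

Strategy: write A = P · J · P⁻¹ where J is a Jordan canonical form, so e^{tA} = P · e^{tJ} · P⁻¹, and e^{tJ} can be computed block-by-block.

A has Jordan form
J =
  [-4,  1,  0]
  [ 0, -4,  1]
  [ 0,  0, -4]
(up to reordering of blocks).

Per-block formulas:
  For a 3×3 Jordan block J_3(-4): exp(t · J_3(-4)) = e^(-4t)·(I + t·N + (t^2/2)·N^2), where N is the 3×3 nilpotent shift.

After assembling e^{tJ} and conjugating by P, we get:

e^{tA} =
  [-t^2*exp(-4*t)/2 + 3*t*exp(-4*t) + exp(-4*t), t^2*exp(-4*t)/2, t*exp(-4*t)]
  [-t^2*exp(-4*t)/2 + 3*t*exp(-4*t), t^2*exp(-4*t)/2 + exp(-4*t), t*exp(-4*t)]
  [3*t^2*exp(-4*t)/2 - 10*t*exp(-4*t), -3*t^2*exp(-4*t)/2 + t*exp(-4*t), -3*t*exp(-4*t) + exp(-4*t)]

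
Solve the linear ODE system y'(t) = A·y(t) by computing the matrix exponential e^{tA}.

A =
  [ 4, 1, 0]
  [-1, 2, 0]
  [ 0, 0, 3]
e^{tA} =
  [t*exp(3*t) + exp(3*t), t*exp(3*t), 0]
  [-t*exp(3*t), -t*exp(3*t) + exp(3*t), 0]
  [0, 0, exp(3*t)]

Strategy: write A = P · J · P⁻¹ where J is a Jordan canonical form, so e^{tA} = P · e^{tJ} · P⁻¹, and e^{tJ} can be computed block-by-block.

A has Jordan form
J =
  [3, 1, 0]
  [0, 3, 0]
  [0, 0, 3]
(up to reordering of blocks).

Per-block formulas:
  For a 1×1 block at λ = 3: exp(t · [3]) = [e^(3t)].
  For a 2×2 Jordan block J_2(3): exp(t · J_2(3)) = e^(3t)·(I + t·N), where N is the 2×2 nilpotent shift.

After assembling e^{tJ} and conjugating by P, we get:

e^{tA} =
  [t*exp(3*t) + exp(3*t), t*exp(3*t), 0]
  [-t*exp(3*t), -t*exp(3*t) + exp(3*t), 0]
  [0, 0, exp(3*t)]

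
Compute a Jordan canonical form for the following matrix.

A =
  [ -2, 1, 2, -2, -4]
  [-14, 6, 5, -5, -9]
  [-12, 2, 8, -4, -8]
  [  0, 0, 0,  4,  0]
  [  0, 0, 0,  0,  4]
J_3(4) ⊕ J_1(4) ⊕ J_1(4)

The characteristic polynomial is
  det(x·I − A) = x^5 - 20*x^4 + 160*x^3 - 640*x^2 + 1280*x - 1024 = (x - 4)^5

Eigenvalues and multiplicities (the geometric multiplicity of λ is n − rank(A − λI), which equals the number of Jordan blocks for λ):
  λ = 4: algebraic multiplicity = 5, geometric multiplicity = 3

Determining the block sizes for each eigenvalue:
  λ = 4: with am = 5 and gm = 3, the partition is not yet determined (e.g. several partitions of 5 into 3 parts exist). Let N = A − (4)·I. Computing rank(N^1) = 2, rank(N^2) = 1, rank(N^3) = 0; the number of blocks of size ≥ j is rank(N^{j−1}) − rank(N^j), giving [3, 1, 1]. So we have 1 block(s) of size 3, 2 block(s) of size 1 → block sizes [3, 1, 1]

Assembling the blocks gives a Jordan form
J =
  [4, 1, 0, 0, 0]
  [0, 4, 1, 0, 0]
  [0, 0, 4, 0, 0]
  [0, 0, 0, 4, 0]
  [0, 0, 0, 0, 4]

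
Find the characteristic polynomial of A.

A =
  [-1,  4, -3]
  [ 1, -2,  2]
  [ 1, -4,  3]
x^3

Expanding det(x·I − A) (e.g. by cofactor expansion or by noting that A is similar to its Jordan form J, which has the same characteristic polynomial as A) gives
  χ_A(x) = x^3
which factors as x^3. The eigenvalues (with algebraic multiplicities) are λ = 0 with multiplicity 3.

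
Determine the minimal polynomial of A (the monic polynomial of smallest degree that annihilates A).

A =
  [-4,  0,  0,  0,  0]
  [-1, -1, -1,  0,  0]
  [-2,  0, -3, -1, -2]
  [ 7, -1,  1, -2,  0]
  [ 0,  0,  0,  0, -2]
x^4 + 10*x^3 + 36*x^2 + 56*x + 32

The characteristic polynomial is χ_A(x) = (x + 2)^4*(x + 4), so the eigenvalues are known. The minimal polynomial is
  m_A(x) = Π_λ (x − λ)^{k_λ}
where k_λ is the size of the *largest* Jordan block for λ (equivalently, the smallest k with (A − λI)^k v = 0 for every generalised eigenvector v of λ).

  λ = -4: largest Jordan block has size 1, contributing (x + 4)
  λ = -2: largest Jordan block has size 3, contributing (x + 2)^3

So m_A(x) = (x + 2)^3*(x + 4) = x^4 + 10*x^3 + 36*x^2 + 56*x + 32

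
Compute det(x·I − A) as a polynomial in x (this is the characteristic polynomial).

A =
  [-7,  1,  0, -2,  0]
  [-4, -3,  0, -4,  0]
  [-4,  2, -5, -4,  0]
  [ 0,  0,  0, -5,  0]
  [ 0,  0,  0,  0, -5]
x^5 + 25*x^4 + 250*x^3 + 1250*x^2 + 3125*x + 3125

Expanding det(x·I − A) (e.g. by cofactor expansion or by noting that A is similar to its Jordan form J, which has the same characteristic polynomial as A) gives
  χ_A(x) = x^5 + 25*x^4 + 250*x^3 + 1250*x^2 + 3125*x + 3125
which factors as (x + 5)^5. The eigenvalues (with algebraic multiplicities) are λ = -5 with multiplicity 5.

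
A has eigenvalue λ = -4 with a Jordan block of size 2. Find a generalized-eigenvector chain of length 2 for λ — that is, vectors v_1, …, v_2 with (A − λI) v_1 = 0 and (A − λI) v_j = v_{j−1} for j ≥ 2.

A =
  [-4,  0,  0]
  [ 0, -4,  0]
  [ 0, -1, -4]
A Jordan chain for λ = -4 of length 2:
v_1 = (0, 0, -1)ᵀ
v_2 = (0, 1, 0)ᵀ

Let N = A − (-4)·I. We want v_2 with N^2 v_2 = 0 but N^1 v_2 ≠ 0; then v_{j-1} := N · v_j for j = 2, …, 2.

Pick v_2 = (0, 1, 0)ᵀ.
Then v_1 = N · v_2 = (0, 0, -1)ᵀ.

Sanity check: (A − (-4)·I) v_1 = (0, 0, 0)ᵀ = 0. ✓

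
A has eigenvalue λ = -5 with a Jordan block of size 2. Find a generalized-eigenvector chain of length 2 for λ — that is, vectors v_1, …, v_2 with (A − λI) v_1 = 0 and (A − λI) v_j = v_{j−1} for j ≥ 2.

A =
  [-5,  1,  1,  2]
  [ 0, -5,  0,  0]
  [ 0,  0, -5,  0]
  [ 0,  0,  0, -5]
A Jordan chain for λ = -5 of length 2:
v_1 = (1, 0, 0, 0)ᵀ
v_2 = (0, 1, 0, 0)ᵀ

Let N = A − (-5)·I. We want v_2 with N^2 v_2 = 0 but N^1 v_2 ≠ 0; then v_{j-1} := N · v_j for j = 2, …, 2.

Pick v_2 = (0, 1, 0, 0)ᵀ.
Then v_1 = N · v_2 = (1, 0, 0, 0)ᵀ.

Sanity check: (A − (-5)·I) v_1 = (0, 0, 0, 0)ᵀ = 0. ✓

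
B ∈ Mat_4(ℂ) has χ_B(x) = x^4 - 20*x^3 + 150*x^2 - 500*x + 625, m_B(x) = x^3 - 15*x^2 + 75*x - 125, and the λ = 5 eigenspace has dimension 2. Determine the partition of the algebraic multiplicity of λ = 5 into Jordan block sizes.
Block sizes for λ = 5: [3, 1]

Step 1 — from the characteristic polynomial, algebraic multiplicity of λ = 5 is 4. From dim ker(B − (5)·I) = 2, there are exactly 2 Jordan blocks for λ = 5.
Step 2 — from the minimal polynomial, the factor (x − 5)^3 tells us the largest block for λ = 5 has size 3.
Step 3 — with total size 4, 2 blocks, and largest block 3, the block sizes (in nonincreasing order) are [3, 1].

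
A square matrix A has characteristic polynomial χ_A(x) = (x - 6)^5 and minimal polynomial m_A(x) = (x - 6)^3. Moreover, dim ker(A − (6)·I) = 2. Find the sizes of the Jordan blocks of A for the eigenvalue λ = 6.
Block sizes for λ = 6: [3, 2]

Step 1 — from the characteristic polynomial, algebraic multiplicity of λ = 6 is 5. From dim ker(A − (6)·I) = 2, there are exactly 2 Jordan blocks for λ = 6.
Step 2 — from the minimal polynomial, the factor (x − 6)^3 tells us the largest block for λ = 6 has size 3.
Step 3 — with total size 5, 2 blocks, and largest block 3, the block sizes (in nonincreasing order) are [3, 2].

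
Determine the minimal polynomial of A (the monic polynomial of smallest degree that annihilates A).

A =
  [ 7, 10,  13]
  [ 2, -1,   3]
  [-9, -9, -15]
x^3 + 9*x^2 + 27*x + 27

The characteristic polynomial is χ_A(x) = (x + 3)^3, so the eigenvalues are known. The minimal polynomial is
  m_A(x) = Π_λ (x − λ)^{k_λ}
where k_λ is the size of the *largest* Jordan block for λ (equivalently, the smallest k with (A − λI)^k v = 0 for every generalised eigenvector v of λ).

  λ = -3: largest Jordan block has size 3, contributing (x + 3)^3

So m_A(x) = (x + 3)^3 = x^3 + 9*x^2 + 27*x + 27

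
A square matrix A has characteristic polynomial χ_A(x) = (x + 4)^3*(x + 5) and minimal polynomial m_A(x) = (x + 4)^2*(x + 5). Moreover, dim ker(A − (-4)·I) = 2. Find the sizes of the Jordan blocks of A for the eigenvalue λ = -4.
Block sizes for λ = -4: [2, 1]

Step 1 — from the characteristic polynomial, algebraic multiplicity of λ = -4 is 3. From dim ker(A − (-4)·I) = 2, there are exactly 2 Jordan blocks for λ = -4.
Step 2 — from the minimal polynomial, the factor (x + 4)^2 tells us the largest block for λ = -4 has size 2.
Step 3 — with total size 3, 2 blocks, and largest block 2, the block sizes (in nonincreasing order) are [2, 1].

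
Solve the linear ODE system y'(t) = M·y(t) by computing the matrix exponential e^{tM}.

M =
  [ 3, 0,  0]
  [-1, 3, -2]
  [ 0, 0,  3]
e^{tM} =
  [exp(3*t), 0, 0]
  [-t*exp(3*t), exp(3*t), -2*t*exp(3*t)]
  [0, 0, exp(3*t)]

Strategy: write M = P · J · P⁻¹ where J is a Jordan canonical form, so e^{tM} = P · e^{tJ} · P⁻¹, and e^{tJ} can be computed block-by-block.

M has Jordan form
J =
  [3, 1, 0]
  [0, 3, 0]
  [0, 0, 3]
(up to reordering of blocks).

Per-block formulas:
  For a 1×1 block at λ = 3: exp(t · [3]) = [e^(3t)].
  For a 2×2 Jordan block J_2(3): exp(t · J_2(3)) = e^(3t)·(I + t·N), where N is the 2×2 nilpotent shift.

After assembling e^{tJ} and conjugating by P, we get:

e^{tM} =
  [exp(3*t), 0, 0]
  [-t*exp(3*t), exp(3*t), -2*t*exp(3*t)]
  [0, 0, exp(3*t)]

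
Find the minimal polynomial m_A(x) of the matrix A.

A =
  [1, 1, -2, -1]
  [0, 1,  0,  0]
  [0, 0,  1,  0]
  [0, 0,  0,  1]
x^2 - 2*x + 1

The characteristic polynomial is χ_A(x) = (x - 1)^4, so the eigenvalues are known. The minimal polynomial is
  m_A(x) = Π_λ (x − λ)^{k_λ}
where k_λ is the size of the *largest* Jordan block for λ (equivalently, the smallest k with (A − λI)^k v = 0 for every generalised eigenvector v of λ).

  λ = 1: largest Jordan block has size 2, contributing (x − 1)^2

So m_A(x) = (x - 1)^2 = x^2 - 2*x + 1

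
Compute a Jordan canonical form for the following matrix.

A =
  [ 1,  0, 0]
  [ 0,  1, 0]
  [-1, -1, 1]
J_2(1) ⊕ J_1(1)

The characteristic polynomial is
  det(x·I − A) = x^3 - 3*x^2 + 3*x - 1 = (x - 1)^3

Eigenvalues and multiplicities (the geometric multiplicity of λ is n − rank(A − λI), which equals the number of Jordan blocks for λ):
  λ = 1: algebraic multiplicity = 3, geometric multiplicity = 2

Determining the block sizes for each eigenvalue:
  λ = 1: 2 blocks summing to 3 forces exactly one block of size 2 and the rest size 1 → block sizes [2, 1]

Assembling the blocks gives a Jordan form
J =
  [1, 1, 0]
  [0, 1, 0]
  [0, 0, 1]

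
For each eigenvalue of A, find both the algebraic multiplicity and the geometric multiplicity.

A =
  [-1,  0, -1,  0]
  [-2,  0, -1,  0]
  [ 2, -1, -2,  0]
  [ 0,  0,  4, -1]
λ = -1: alg = 4, geom = 2

Step 1 — factor the characteristic polynomial to read off the algebraic multiplicities:
  χ_A(x) = (x + 1)^4

Step 2 — compute geometric multiplicities via the rank-nullity identity g(λ) = n − rank(A − λI):
  rank(A − (-1)·I) = 2, so dim ker(A − (-1)·I) = n − 2 = 2

Summary:
  λ = -1: algebraic multiplicity = 4, geometric multiplicity = 2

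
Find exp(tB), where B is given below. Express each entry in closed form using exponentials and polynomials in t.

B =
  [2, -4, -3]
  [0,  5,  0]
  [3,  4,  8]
e^{tB} =
  [-3*t*exp(5*t) + exp(5*t), -4*t*exp(5*t), -3*t*exp(5*t)]
  [0, exp(5*t), 0]
  [3*t*exp(5*t), 4*t*exp(5*t), 3*t*exp(5*t) + exp(5*t)]

Strategy: write B = P · J · P⁻¹ where J is a Jordan canonical form, so e^{tB} = P · e^{tJ} · P⁻¹, and e^{tJ} can be computed block-by-block.

B has Jordan form
J =
  [5, 1, 0]
  [0, 5, 0]
  [0, 0, 5]
(up to reordering of blocks).

Per-block formulas:
  For a 2×2 Jordan block J_2(5): exp(t · J_2(5)) = e^(5t)·(I + t·N), where N is the 2×2 nilpotent shift.
  For a 1×1 block at λ = 5: exp(t · [5]) = [e^(5t)].

After assembling e^{tJ} and conjugating by P, we get:

e^{tB} =
  [-3*t*exp(5*t) + exp(5*t), -4*t*exp(5*t), -3*t*exp(5*t)]
  [0, exp(5*t), 0]
  [3*t*exp(5*t), 4*t*exp(5*t), 3*t*exp(5*t) + exp(5*t)]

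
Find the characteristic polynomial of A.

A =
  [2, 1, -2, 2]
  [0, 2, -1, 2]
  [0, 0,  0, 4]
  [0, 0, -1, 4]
x^4 - 8*x^3 + 24*x^2 - 32*x + 16

Expanding det(x·I − A) (e.g. by cofactor expansion or by noting that A is similar to its Jordan form J, which has the same characteristic polynomial as A) gives
  χ_A(x) = x^4 - 8*x^3 + 24*x^2 - 32*x + 16
which factors as (x - 2)^4. The eigenvalues (with algebraic multiplicities) are λ = 2 with multiplicity 4.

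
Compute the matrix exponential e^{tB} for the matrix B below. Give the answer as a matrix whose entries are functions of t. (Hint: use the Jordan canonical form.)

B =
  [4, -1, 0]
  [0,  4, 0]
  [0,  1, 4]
e^{tB} =
  [exp(4*t), -t*exp(4*t), 0]
  [0, exp(4*t), 0]
  [0, t*exp(4*t), exp(4*t)]

Strategy: write B = P · J · P⁻¹ where J is a Jordan canonical form, so e^{tB} = P · e^{tJ} · P⁻¹, and e^{tJ} can be computed block-by-block.

B has Jordan form
J =
  [4, 1, 0]
  [0, 4, 0]
  [0, 0, 4]
(up to reordering of blocks).

Per-block formulas:
  For a 1×1 block at λ = 4: exp(t · [4]) = [e^(4t)].
  For a 2×2 Jordan block J_2(4): exp(t · J_2(4)) = e^(4t)·(I + t·N), where N is the 2×2 nilpotent shift.

After assembling e^{tJ} and conjugating by P, we get:

e^{tB} =
  [exp(4*t), -t*exp(4*t), 0]
  [0, exp(4*t), 0]
  [0, t*exp(4*t), exp(4*t)]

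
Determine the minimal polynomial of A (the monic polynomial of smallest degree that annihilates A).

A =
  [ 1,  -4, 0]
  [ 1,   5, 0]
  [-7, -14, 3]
x^2 - 6*x + 9

The characteristic polynomial is χ_A(x) = (x - 3)^3, so the eigenvalues are known. The minimal polynomial is
  m_A(x) = Π_λ (x − λ)^{k_λ}
where k_λ is the size of the *largest* Jordan block for λ (equivalently, the smallest k with (A − λI)^k v = 0 for every generalised eigenvector v of λ).

  λ = 3: largest Jordan block has size 2, contributing (x − 3)^2

So m_A(x) = (x - 3)^2 = x^2 - 6*x + 9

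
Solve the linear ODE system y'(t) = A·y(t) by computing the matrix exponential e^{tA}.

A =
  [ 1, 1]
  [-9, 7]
e^{tA} =
  [-3*t*exp(4*t) + exp(4*t), t*exp(4*t)]
  [-9*t*exp(4*t), 3*t*exp(4*t) + exp(4*t)]

Strategy: write A = P · J · P⁻¹ where J is a Jordan canonical form, so e^{tA} = P · e^{tJ} · P⁻¹, and e^{tJ} can be computed block-by-block.

A has Jordan form
J =
  [4, 1]
  [0, 4]
(up to reordering of blocks).

Per-block formulas:
  For a 2×2 Jordan block J_2(4): exp(t · J_2(4)) = e^(4t)·(I + t·N), where N is the 2×2 nilpotent shift.

After assembling e^{tJ} and conjugating by P, we get:

e^{tA} =
  [-3*t*exp(4*t) + exp(4*t), t*exp(4*t)]
  [-9*t*exp(4*t), 3*t*exp(4*t) + exp(4*t)]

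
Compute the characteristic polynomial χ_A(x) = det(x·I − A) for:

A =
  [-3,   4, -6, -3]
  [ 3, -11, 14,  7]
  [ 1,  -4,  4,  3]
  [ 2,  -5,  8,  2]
x^4 + 8*x^3 + 24*x^2 + 32*x + 16

Expanding det(x·I − A) (e.g. by cofactor expansion or by noting that A is similar to its Jordan form J, which has the same characteristic polynomial as A) gives
  χ_A(x) = x^4 + 8*x^3 + 24*x^2 + 32*x + 16
which factors as (x + 2)^4. The eigenvalues (with algebraic multiplicities) are λ = -2 with multiplicity 4.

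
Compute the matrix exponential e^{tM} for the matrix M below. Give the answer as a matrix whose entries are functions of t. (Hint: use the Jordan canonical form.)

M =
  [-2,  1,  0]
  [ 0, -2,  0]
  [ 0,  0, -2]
e^{tM} =
  [exp(-2*t), t*exp(-2*t), 0]
  [0, exp(-2*t), 0]
  [0, 0, exp(-2*t)]

Strategy: write M = P · J · P⁻¹ where J is a Jordan canonical form, so e^{tM} = P · e^{tJ} · P⁻¹, and e^{tJ} can be computed block-by-block.

M has Jordan form
J =
  [-2,  1,  0]
  [ 0, -2,  0]
  [ 0,  0, -2]
(up to reordering of blocks).

Per-block formulas:
  For a 1×1 block at λ = -2: exp(t · [-2]) = [e^(-2t)].
  For a 2×2 Jordan block J_2(-2): exp(t · J_2(-2)) = e^(-2t)·(I + t·N), where N is the 2×2 nilpotent shift.

After assembling e^{tJ} and conjugating by P, we get:

e^{tM} =
  [exp(-2*t), t*exp(-2*t), 0]
  [0, exp(-2*t), 0]
  [0, 0, exp(-2*t)]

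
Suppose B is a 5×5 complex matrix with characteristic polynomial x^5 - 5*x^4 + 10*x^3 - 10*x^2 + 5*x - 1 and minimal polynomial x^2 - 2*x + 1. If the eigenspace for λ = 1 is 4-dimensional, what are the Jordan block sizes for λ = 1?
Block sizes for λ = 1: [2, 1, 1, 1]

Step 1 — from the characteristic polynomial, algebraic multiplicity of λ = 1 is 5. From dim ker(B − (1)·I) = 4, there are exactly 4 Jordan blocks for λ = 1.
Step 2 — from the minimal polynomial, the factor (x − 1)^2 tells us the largest block for λ = 1 has size 2.
Step 3 — with total size 5, 4 blocks, and largest block 2, the block sizes (in nonincreasing order) are [2, 1, 1, 1].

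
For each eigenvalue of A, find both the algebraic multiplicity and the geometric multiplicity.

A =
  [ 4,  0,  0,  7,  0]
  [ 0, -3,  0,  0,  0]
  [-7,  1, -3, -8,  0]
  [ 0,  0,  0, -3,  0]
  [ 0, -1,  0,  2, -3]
λ = -3: alg = 4, geom = 2; λ = 4: alg = 1, geom = 1

Step 1 — factor the characteristic polynomial to read off the algebraic multiplicities:
  χ_A(x) = (x - 4)*(x + 3)^4

Step 2 — compute geometric multiplicities via the rank-nullity identity g(λ) = n − rank(A − λI):
  rank(A − (-3)·I) = 3, so dim ker(A − (-3)·I) = n − 3 = 2
  rank(A − (4)·I) = 4, so dim ker(A − (4)·I) = n − 4 = 1

Summary:
  λ = -3: algebraic multiplicity = 4, geometric multiplicity = 2
  λ = 4: algebraic multiplicity = 1, geometric multiplicity = 1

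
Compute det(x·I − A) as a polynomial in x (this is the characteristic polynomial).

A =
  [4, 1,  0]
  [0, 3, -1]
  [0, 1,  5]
x^3 - 12*x^2 + 48*x - 64

Expanding det(x·I − A) (e.g. by cofactor expansion or by noting that A is similar to its Jordan form J, which has the same characteristic polynomial as A) gives
  χ_A(x) = x^3 - 12*x^2 + 48*x - 64
which factors as (x - 4)^3. The eigenvalues (with algebraic multiplicities) are λ = 4 with multiplicity 3.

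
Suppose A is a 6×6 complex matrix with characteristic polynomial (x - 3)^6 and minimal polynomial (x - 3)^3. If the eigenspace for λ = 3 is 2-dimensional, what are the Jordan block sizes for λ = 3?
Block sizes for λ = 3: [3, 3]

Step 1 — from the characteristic polynomial, algebraic multiplicity of λ = 3 is 6. From dim ker(A − (3)·I) = 2, there are exactly 2 Jordan blocks for λ = 3.
Step 2 — from the minimal polynomial, the factor (x − 3)^3 tells us the largest block for λ = 3 has size 3.
Step 3 — with total size 6, 2 blocks, and largest block 3, the block sizes (in nonincreasing order) are [3, 3].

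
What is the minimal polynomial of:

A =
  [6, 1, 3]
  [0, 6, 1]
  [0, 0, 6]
x^3 - 18*x^2 + 108*x - 216

The characteristic polynomial is χ_A(x) = (x - 6)^3, so the eigenvalues are known. The minimal polynomial is
  m_A(x) = Π_λ (x − λ)^{k_λ}
where k_λ is the size of the *largest* Jordan block for λ (equivalently, the smallest k with (A − λI)^k v = 0 for every generalised eigenvector v of λ).

  λ = 6: largest Jordan block has size 3, contributing (x − 6)^3

So m_A(x) = (x - 6)^3 = x^3 - 18*x^2 + 108*x - 216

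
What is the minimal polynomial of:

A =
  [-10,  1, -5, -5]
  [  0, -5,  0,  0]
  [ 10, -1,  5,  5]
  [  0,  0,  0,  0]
x^3 + 10*x^2 + 25*x

The characteristic polynomial is χ_A(x) = x^2*(x + 5)^2, so the eigenvalues are known. The minimal polynomial is
  m_A(x) = Π_λ (x − λ)^{k_λ}
where k_λ is the size of the *largest* Jordan block for λ (equivalently, the smallest k with (A − λI)^k v = 0 for every generalised eigenvector v of λ).

  λ = -5: largest Jordan block has size 2, contributing (x + 5)^2
  λ = 0: largest Jordan block has size 1, contributing (x − 0)

So m_A(x) = x*(x + 5)^2 = x^3 + 10*x^2 + 25*x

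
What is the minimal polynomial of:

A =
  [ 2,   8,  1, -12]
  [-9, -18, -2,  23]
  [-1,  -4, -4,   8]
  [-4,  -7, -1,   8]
x^2 + 6*x + 9

The characteristic polynomial is χ_A(x) = (x + 3)^4, so the eigenvalues are known. The minimal polynomial is
  m_A(x) = Π_λ (x − λ)^{k_λ}
where k_λ is the size of the *largest* Jordan block for λ (equivalently, the smallest k with (A − λI)^k v = 0 for every generalised eigenvector v of λ).

  λ = -3: largest Jordan block has size 2, contributing (x + 3)^2

So m_A(x) = (x + 3)^2 = x^2 + 6*x + 9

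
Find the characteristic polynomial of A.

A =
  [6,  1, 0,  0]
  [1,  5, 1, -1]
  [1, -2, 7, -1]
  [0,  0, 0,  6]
x^4 - 24*x^3 + 216*x^2 - 864*x + 1296

Expanding det(x·I − A) (e.g. by cofactor expansion or by noting that A is similar to its Jordan form J, which has the same characteristic polynomial as A) gives
  χ_A(x) = x^4 - 24*x^3 + 216*x^2 - 864*x + 1296
which factors as (x - 6)^4. The eigenvalues (with algebraic multiplicities) are λ = 6 with multiplicity 4.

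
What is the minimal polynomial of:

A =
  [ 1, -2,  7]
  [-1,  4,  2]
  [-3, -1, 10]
x^3 - 15*x^2 + 75*x - 125

The characteristic polynomial is χ_A(x) = (x - 5)^3, so the eigenvalues are known. The minimal polynomial is
  m_A(x) = Π_λ (x − λ)^{k_λ}
where k_λ is the size of the *largest* Jordan block for λ (equivalently, the smallest k with (A − λI)^k v = 0 for every generalised eigenvector v of λ).

  λ = 5: largest Jordan block has size 3, contributing (x − 5)^3

So m_A(x) = (x - 5)^3 = x^3 - 15*x^2 + 75*x - 125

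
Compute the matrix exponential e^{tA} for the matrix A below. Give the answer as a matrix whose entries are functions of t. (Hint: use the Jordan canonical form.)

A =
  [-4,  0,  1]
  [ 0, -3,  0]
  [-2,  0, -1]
e^{tA} =
  [-exp(-2*t) + 2*exp(-3*t), 0, exp(-2*t) - exp(-3*t)]
  [0, exp(-3*t), 0]
  [-2*exp(-2*t) + 2*exp(-3*t), 0, 2*exp(-2*t) - exp(-3*t)]

Strategy: write A = P · J · P⁻¹ where J is a Jordan canonical form, so e^{tA} = P · e^{tJ} · P⁻¹, and e^{tJ} can be computed block-by-block.

A has Jordan form
J =
  [-3,  0,  0]
  [ 0, -3,  0]
  [ 0,  0, -2]
(up to reordering of blocks).

Per-block formulas:
  For a 1×1 block at λ = -2: exp(t · [-2]) = [e^(-2t)].
  For a 1×1 block at λ = -3: exp(t · [-3]) = [e^(-3t)].

After assembling e^{tJ} and conjugating by P, we get:

e^{tA} =
  [-exp(-2*t) + 2*exp(-3*t), 0, exp(-2*t) - exp(-3*t)]
  [0, exp(-3*t), 0]
  [-2*exp(-2*t) + 2*exp(-3*t), 0, 2*exp(-2*t) - exp(-3*t)]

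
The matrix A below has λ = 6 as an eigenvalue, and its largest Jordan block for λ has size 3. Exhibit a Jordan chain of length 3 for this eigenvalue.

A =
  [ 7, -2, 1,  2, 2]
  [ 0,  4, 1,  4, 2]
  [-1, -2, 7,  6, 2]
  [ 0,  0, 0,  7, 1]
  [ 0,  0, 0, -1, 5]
A Jordan chain for λ = 6 of length 3:
v_1 = (0, -1, -2, 0, 0)ᵀ
v_2 = (1, 0, -1, 0, 0)ᵀ
v_3 = (1, 0, 0, 0, 0)ᵀ

Let N = A − (6)·I. We want v_3 with N^3 v_3 = 0 but N^2 v_3 ≠ 0; then v_{j-1} := N · v_j for j = 3, …, 2.

Pick v_3 = (1, 0, 0, 0, 0)ᵀ.
Then v_2 = N · v_3 = (1, 0, -1, 0, 0)ᵀ.
Then v_1 = N · v_2 = (0, -1, -2, 0, 0)ᵀ.

Sanity check: (A − (6)·I) v_1 = (0, 0, 0, 0, 0)ᵀ = 0. ✓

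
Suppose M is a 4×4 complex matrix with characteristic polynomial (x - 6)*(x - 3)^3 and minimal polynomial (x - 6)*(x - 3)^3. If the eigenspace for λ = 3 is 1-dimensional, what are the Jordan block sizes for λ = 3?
Block sizes for λ = 3: [3]

Step 1 — from the characteristic polynomial, algebraic multiplicity of λ = 3 is 3. From dim ker(M − (3)·I) = 1, there are exactly 1 Jordan blocks for λ = 3.
Step 2 — from the minimal polynomial, the factor (x − 3)^3 tells us the largest block for λ = 3 has size 3.
Step 3 — with total size 3, 1 blocks, and largest block 3, the block sizes (in nonincreasing order) are [3].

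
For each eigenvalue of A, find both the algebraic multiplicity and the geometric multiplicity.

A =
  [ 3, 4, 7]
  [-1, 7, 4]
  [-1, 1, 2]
λ = 4: alg = 3, geom = 1

Step 1 — factor the characteristic polynomial to read off the algebraic multiplicities:
  χ_A(x) = (x - 4)^3

Step 2 — compute geometric multiplicities via the rank-nullity identity g(λ) = n − rank(A − λI):
  rank(A − (4)·I) = 2, so dim ker(A − (4)·I) = n − 2 = 1

Summary:
  λ = 4: algebraic multiplicity = 3, geometric multiplicity = 1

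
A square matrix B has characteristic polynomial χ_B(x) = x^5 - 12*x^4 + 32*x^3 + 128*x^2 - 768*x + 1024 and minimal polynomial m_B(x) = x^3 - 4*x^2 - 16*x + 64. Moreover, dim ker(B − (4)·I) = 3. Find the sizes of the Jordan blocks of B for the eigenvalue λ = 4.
Block sizes for λ = 4: [2, 1, 1]

Step 1 — from the characteristic polynomial, algebraic multiplicity of λ = 4 is 4. From dim ker(B − (4)·I) = 3, there are exactly 3 Jordan blocks for λ = 4.
Step 2 — from the minimal polynomial, the factor (x − 4)^2 tells us the largest block for λ = 4 has size 2.
Step 3 — with total size 4, 3 blocks, and largest block 2, the block sizes (in nonincreasing order) are [2, 1, 1].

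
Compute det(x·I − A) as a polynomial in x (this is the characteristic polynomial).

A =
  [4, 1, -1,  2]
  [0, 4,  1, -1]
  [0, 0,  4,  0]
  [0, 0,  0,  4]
x^4 - 16*x^3 + 96*x^2 - 256*x + 256

Expanding det(x·I − A) (e.g. by cofactor expansion or by noting that A is similar to its Jordan form J, which has the same characteristic polynomial as A) gives
  χ_A(x) = x^4 - 16*x^3 + 96*x^2 - 256*x + 256
which factors as (x - 4)^4. The eigenvalues (with algebraic multiplicities) are λ = 4 with multiplicity 4.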